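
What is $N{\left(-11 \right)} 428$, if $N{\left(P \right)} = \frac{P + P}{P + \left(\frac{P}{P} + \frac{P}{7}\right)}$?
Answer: $\frac{65912}{81} \approx 813.73$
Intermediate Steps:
$N{\left(P \right)} = \frac{2 P}{1 + \frac{8 P}{7}}$ ($N{\left(P \right)} = \frac{2 P}{P + \left(1 + P \frac{1}{7}\right)} = \frac{2 P}{P + \left(1 + \frac{P}{7}\right)} = \frac{2 P}{1 + \frac{8 P}{7}}$)
$N{\left(-11 \right)} 428 = 14 \left(-11\right) \frac{1}{7 + 8 \left(-11\right)} 428 = 14 \left(-11\right) \frac{1}{7 - 88} \cdot 428 = 14 \left(-11\right) \frac{1}{-81} \cdot 428 = 14 \left(-11\right) \left(- \frac{1}{81}\right) 428 = \frac{154}{81} \cdot 428 = \frac{65912}{81}$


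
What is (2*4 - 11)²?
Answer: 9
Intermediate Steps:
(2*4 - 11)² = (8 - 11)² = (-3)² = 9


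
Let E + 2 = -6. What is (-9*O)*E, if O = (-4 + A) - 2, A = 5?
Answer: -72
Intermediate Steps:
E = -8 (E = -2 - 6 = -8)
O = -1 (O = (-4 + 5) - 2 = 1 - 2 = -1)
(-9*O)*E = -9*(-1)*(-8) = 9*(-8) = -72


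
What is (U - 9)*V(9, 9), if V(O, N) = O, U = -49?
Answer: -522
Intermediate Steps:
(U - 9)*V(9, 9) = (-49 - 9)*9 = -58*9 = -522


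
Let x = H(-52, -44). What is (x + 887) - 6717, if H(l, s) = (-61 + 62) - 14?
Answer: -5843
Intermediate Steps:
H(l, s) = -13 (H(l, s) = 1 - 14 = -13)
x = -13
(x + 887) - 6717 = (-13 + 887) - 6717 = 874 - 6717 = -5843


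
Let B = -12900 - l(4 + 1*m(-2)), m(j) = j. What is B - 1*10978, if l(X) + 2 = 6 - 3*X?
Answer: -23876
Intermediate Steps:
l(X) = 4 - 3*X (l(X) = -2 + (6 - 3*X) = 4 - 3*X)
B = -12898 (B = -12900 - (4 - 3*(4 + 1*(-2))) = -12900 - (4 - 3*(4 - 2)) = -12900 - (4 - 3*2) = -12900 - (4 - 6) = -12900 - 1*(-2) = -12900 + 2 = -12898)
B - 1*10978 = -12898 - 1*10978 = -12898 - 10978 = -23876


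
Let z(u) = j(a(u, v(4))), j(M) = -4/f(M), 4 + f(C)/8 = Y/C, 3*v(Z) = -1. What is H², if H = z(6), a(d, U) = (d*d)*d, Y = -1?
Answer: 11664/748225 ≈ 0.015589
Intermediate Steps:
v(Z) = -⅓ (v(Z) = (⅓)*(-1) = -⅓)
a(d, U) = d³ (a(d, U) = d²*d = d³)
f(C) = -32 - 8/C (f(C) = -32 + 8*(-1/C) = -32 - 8/C)
j(M) = -4/(-32 - 8/M)
z(u) = u³/(2*(1 + 4*u³))
H = 108/865 (H = (½)*6³/(1 + 4*6³) = (½)*216/(1 + 4*216) = (½)*216/(1 + 864) = (½)*216/865 = (½)*216*(1/865) = 108/865 ≈ 0.12486)
H² = (108/865)² = 11664/748225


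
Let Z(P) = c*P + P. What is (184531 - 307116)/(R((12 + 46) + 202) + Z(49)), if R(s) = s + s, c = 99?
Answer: -24517/1084 ≈ -22.617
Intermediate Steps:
Z(P) = 100*P (Z(P) = 99*P + P = 100*P)
R(s) = 2*s
(184531 - 307116)/(R((12 + 46) + 202) + Z(49)) = (184531 - 307116)/(2*((12 + 46) + 202) + 100*49) = -122585/(2*(58 + 202) + 4900) = -122585/(2*260 + 4900) = -122585/(520 + 4900) = -122585/5420 = -122585*1/5420 = -24517/1084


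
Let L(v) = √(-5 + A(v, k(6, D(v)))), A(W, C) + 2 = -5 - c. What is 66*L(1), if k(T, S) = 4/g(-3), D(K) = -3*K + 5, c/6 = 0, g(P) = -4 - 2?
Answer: 132*I*√3 ≈ 228.63*I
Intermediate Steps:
g(P) = -6
c = 0 (c = 6*0 = 0)
D(K) = 5 - 3*K
k(T, S) = -⅔ (k(T, S) = 4/(-6) = 4*(-⅙) = -⅔)
A(W, C) = -7 (A(W, C) = -2 + (-5 - 1*0) = -2 + (-5 + 0) = -2 - 5 = -7)
L(v) = 2*I*√3 (L(v) = √(-5 - 7) = √(-12) = 2*I*√3)
66*L(1) = 66*(2*I*√3) = 132*I*√3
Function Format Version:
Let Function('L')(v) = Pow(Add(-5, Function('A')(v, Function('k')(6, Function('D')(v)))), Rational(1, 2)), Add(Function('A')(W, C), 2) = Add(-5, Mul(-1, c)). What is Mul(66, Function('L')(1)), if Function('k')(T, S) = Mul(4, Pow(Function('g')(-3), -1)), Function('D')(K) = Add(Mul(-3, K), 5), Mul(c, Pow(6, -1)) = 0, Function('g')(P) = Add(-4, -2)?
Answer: Mul(132, I, Pow(3, Rational(1, 2))) ≈ Mul(228.63, I)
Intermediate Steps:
Function('g')(P) = -6
c = 0 (c = Mul(6, 0) = 0)
Function('D')(K) = Add(5, Mul(-3, K))
Function('k')(T, S) = Rational(-2, 3) (Function('k')(T, S) = Mul(4, Pow(-6, -1)) = Mul(4, Rational(-1, 6)) = Rational(-2, 3))
Function('A')(W, C) = -7 (Function('A')(W, C) = Add(-2, Add(-5, Mul(-1, 0))) = Add(-2, Add(-5, 0)) = Add(-2, -5) = -7)
Function('L')(v) = Mul(2, I, Pow(3, Rational(1, 2))) (Function('L')(v) = Pow(Add(-5, -7), Rational(1, 2)) = Pow(-12, Rational(1, 2)) = Mul(2, I, Pow(3, Rational(1, 2))))
Mul(66, Function('L')(1)) = Mul(66, Mul(2, I, Pow(3, Rational(1, 2)))) = Mul(132, I, Pow(3, Rational(1, 2)))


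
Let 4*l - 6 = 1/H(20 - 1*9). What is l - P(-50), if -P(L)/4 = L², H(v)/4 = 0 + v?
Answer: 1760265/176 ≈ 10002.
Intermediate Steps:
H(v) = 4*v (H(v) = 4*(0 + v) = 4*v)
l = 265/176 (l = 3/2 + 1/(4*((4*(20 - 1*9)))) = 3/2 + 1/(4*((4*(20 - 9)))) = 3/2 + 1/(4*((4*11))) = 3/2 + (¼)/44 = 3/2 + (¼)*(1/44) = 3/2 + 1/176 = 265/176 ≈ 1.5057)
P(L) = -4*L²
l - P(-50) = 265/176 - (-4)*(-50)² = 265/176 - (-4)*2500 = 265/176 - 1*(-10000) = 265/176 + 10000 = 1760265/176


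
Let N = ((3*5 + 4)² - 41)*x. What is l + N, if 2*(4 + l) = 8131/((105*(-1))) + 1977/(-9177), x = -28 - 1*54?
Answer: -1205987506/45885 ≈ -26283.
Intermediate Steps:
x = -82 (x = -28 - 54 = -82)
N = -26240 (N = ((3*5 + 4)² - 41)*(-82) = ((15 + 4)² - 41)*(-82) = (19² - 41)*(-82) = (361 - 41)*(-82) = 320*(-82) = -26240)
l = -1965106/45885 (l = -4 + (8131/((105*(-1))) + 1977/(-9177))/2 = -4 + (8131/(-105) + 1977*(-1/9177))/2 = -4 + (8131*(-1/105) - 659/3059)/2 = -4 + (-8131/105 - 659/3059)/2 = -4 + (½)*(-3563132/45885) = -4 - 1781566/45885 = -1965106/45885 ≈ -42.827)
l + N = -1965106/45885 - 26240 = -1205987506/45885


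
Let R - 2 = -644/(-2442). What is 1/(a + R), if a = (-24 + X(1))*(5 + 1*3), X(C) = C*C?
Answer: -1221/221900 ≈ -0.0055025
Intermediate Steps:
X(C) = C²
a = -184 (a = (-24 + 1²)*(5 + 1*3) = (-24 + 1)*(5 + 3) = -23*8 = -184)
R = 2764/1221 (R = 2 - 644/(-2442) = 2 - 644*(-1/2442) = 2 + 322/1221 = 2764/1221 ≈ 2.2637)
1/(a + R) = 1/(-184 + 2764/1221) = 1/(-221900/1221) = -1221/221900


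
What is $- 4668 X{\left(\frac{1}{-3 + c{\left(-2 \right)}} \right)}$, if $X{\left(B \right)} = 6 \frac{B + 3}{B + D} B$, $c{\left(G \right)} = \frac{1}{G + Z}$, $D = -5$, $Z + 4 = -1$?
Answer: $- \frac{642628}{143} \approx -4493.9$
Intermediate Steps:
$Z = -5$ ($Z = -4 - 1 = -5$)
$c{\left(G \right)} = \frac{1}{-5 + G}$ ($c{\left(G \right)} = \frac{1}{G - 5} = \frac{1}{-5 + G}$)
$X{\left(B \right)} = \frac{6 B \left(3 + B\right)}{-5 + B}$ ($X{\left(B \right)} = 6 \frac{B + 3}{B - 5} B = 6 \frac{3 + B}{-5 + B} B = \frac{6 \left(3 + B\right)}{-5 + B} B = \frac{6 B \left(3 + B\right)}{-5 + B}$)
$- 4668 X{\left(\frac{1}{-3 + c{\left(-2 \right)}} \right)} = - 4668 \frac{6 \left(3 + \frac{1}{-3 + \frac{1}{-5 - 2}}\right)}{\left(-3 + \frac{1}{-5 - 2}\right) \left(-5 + \frac{1}{-3 + \frac{1}{-5 - 2}}\right)} = - 4668 \frac{6 \left(3 + \frac{1}{-3 + \frac{1}{-7}}\right)}{\left(-3 + \frac{1}{-7}\right) \left(-5 + \frac{1}{-3 + \frac{1}{-7}}\right)} = - 4668 \frac{6 \left(3 + \frac{1}{-3 - \frac{1}{7}}\right)}{\left(-3 - \frac{1}{7}\right) \left(-5 + \frac{1}{-3 - \frac{1}{7}}\right)} = - 4668 \frac{6 \left(3 + \frac{1}{- \frac{22}{7}}\right)}{\left(- \frac{22}{7}\right) \left(-5 + \frac{1}{- \frac{22}{7}}\right)} = - 4668 \cdot 6 \left(- \frac{7}{22}\right) \frac{1}{-5 - \frac{7}{22}} \left(3 - \frac{7}{22}\right) = - 4668 \cdot 6 \left(- \frac{7}{22}\right) \frac{1}{- \frac{117}{22}} \cdot \frac{59}{22} = - 4668 \cdot 6 \left(- \frac{7}{22}\right) \left(- \frac{22}{117}\right) \frac{59}{22} = \left(-4668\right) \frac{413}{429} = - \frac{642628}{143}$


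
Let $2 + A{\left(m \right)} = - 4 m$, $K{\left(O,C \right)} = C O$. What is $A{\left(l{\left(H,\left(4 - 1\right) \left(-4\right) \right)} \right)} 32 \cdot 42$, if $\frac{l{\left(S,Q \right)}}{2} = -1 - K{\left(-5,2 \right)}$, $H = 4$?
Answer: $-99456$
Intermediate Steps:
$l{\left(S,Q \right)} = 18$ ($l{\left(S,Q \right)} = 2 \left(-1 - 2 \left(-5\right)\right) = 2 \left(-1 - -10\right) = 2 \left(-1 + 10\right) = 2 \cdot 9 = 18$)
$A{\left(m \right)} = -2 - 4 m$
$A{\left(l{\left(H,\left(4 - 1\right) \left(-4\right) \right)} \right)} 32 \cdot 42 = \left(-2 - 72\right) 32 \cdot 42 = \left(-74\right) 32 \cdot 42 = \left(-2368\right) 42 = -99456$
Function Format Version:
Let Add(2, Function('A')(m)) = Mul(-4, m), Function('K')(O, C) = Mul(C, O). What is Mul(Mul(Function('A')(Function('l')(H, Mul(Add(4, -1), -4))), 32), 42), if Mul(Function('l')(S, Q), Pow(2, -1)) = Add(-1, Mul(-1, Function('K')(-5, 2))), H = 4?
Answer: -99456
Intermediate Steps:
Function('l')(S, Q) = 18 (Function('l')(S, Q) = Mul(2, Add(-1, Mul(-1, Mul(2, -5)))) = Mul(2, Add(-1, Mul(-1, -10))) = Mul(2, Add(-1, 10)) = Mul(2, 9) = 18)
Function('A')(m) = Add(-2, Mul(-4, m))
Mul(Mul(Function('A')(Function('l')(H, Mul(Add(4, -1), -4))), 32), 42) = Mul(Mul(Add(-2, Mul(-4, 18)), 32), 42) = Mul(Mul(Add(-2, -72), 32), 42) = Mul(Mul(-74, 32), 42) = Mul(-2368, 42) = -99456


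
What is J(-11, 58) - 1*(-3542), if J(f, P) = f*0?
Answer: 3542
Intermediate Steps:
J(f, P) = 0
J(-11, 58) - 1*(-3542) = 0 - 1*(-3542) = 0 + 3542 = 3542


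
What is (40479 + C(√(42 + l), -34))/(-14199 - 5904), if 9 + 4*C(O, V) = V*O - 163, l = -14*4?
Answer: -40436/20103 + 17*I*√14/40206 ≈ -2.0114 + 0.0015821*I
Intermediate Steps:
l = -56
C(O, V) = -43 + O*V/4 (C(O, V) = -9/4 + (V*O - 163)/4 = -9/4 + (O*V - 163)/4 = -9/4 + (-163 + O*V)/4 = -9/4 + (-163/4 + O*V/4) = -43 + O*V/4)
(40479 + C(√(42 + l), -34))/(-14199 - 5904) = (40479 + (-43 + (¼)*√(42 - 56)*(-34)))/(-14199 - 5904) = (40479 + (-43 + (¼)*√(-14)*(-34)))/(-20103) = (40479 + (-43 + (¼)*(I*√14)*(-34)))*(-1/20103) = (40479 + (-43 - 17*I*√14/2))*(-1/20103) = (40436 - 17*I*√14/2)*(-1/20103) = -40436/20103 + 17*I*√14/40206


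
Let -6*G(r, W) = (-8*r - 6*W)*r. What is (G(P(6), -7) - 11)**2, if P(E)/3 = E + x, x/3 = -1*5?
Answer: 1322500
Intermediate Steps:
x = -15 (x = 3*(-1*5) = 3*(-5) = -15)
P(E) = -45 + 3*E (P(E) = 3*(E - 15) = 3*(-15 + E) = -45 + 3*E)
G(r, W) = -r*(-8*r - 6*W)/6 (G(r, W) = -(-8*r - 6*W)*r/6 = -r*(-8*r - 6*W)/6)
(G(P(6), -7) - 11)**2 = ((-45 + 3*6)*(3*(-7) + 4*(-45 + 3*6))/3 - 11)**2 = ((-45 + 18)*(-21 + 4*(-45 + 18))/3 - 11)**2 = ((1/3)*(-27)*(-21 + 4*(-27)) - 11)**2 = ((1/3)*(-27)*(-21 - 108) - 11)**2 = ((1/3)*(-27)*(-129) - 11)**2 = (1161 - 11)**2 = 1150**2 = 1322500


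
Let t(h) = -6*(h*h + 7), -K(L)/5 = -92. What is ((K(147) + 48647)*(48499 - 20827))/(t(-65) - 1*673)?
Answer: -1358888904/26065 ≈ -52135.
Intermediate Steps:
K(L) = 460 (K(L) = -5*(-92) = 460)
t(h) = -42 - 6*h² (t(h) = -6*(h² + 7) = -6*(7 + h²) = -42 - 6*h²)
((K(147) + 48647)*(48499 - 20827))/(t(-65) - 1*673) = ((460 + 48647)*(48499 - 20827))/((-42 - 6*(-65)²) - 1*673) = (49107*27672)/((-42 - 6*4225) - 673) = 1358888904/((-42 - 25350) - 673) = 1358888904/(-25392 - 673) = 1358888904/(-26065) = 1358888904*(-1/26065) = -1358888904/26065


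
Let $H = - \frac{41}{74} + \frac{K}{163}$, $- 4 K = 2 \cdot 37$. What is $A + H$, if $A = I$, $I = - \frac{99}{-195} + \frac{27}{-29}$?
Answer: $- \frac{12401748}{11368435} \approx -1.0909$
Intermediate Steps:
$K = - \frac{37}{2}$ ($K = - \frac{2 \cdot 37}{4} = \left(- \frac{1}{4}\right) 74 = - \frac{37}{2} \approx -18.5$)
$I = - \frac{798}{1885}$ ($I = \left(-99\right) \left(- \frac{1}{195}\right) + 27 \left(- \frac{1}{29}\right) = \frac{33}{65} - \frac{27}{29} = - \frac{798}{1885} \approx -0.42334$)
$A = - \frac{798}{1885} \approx -0.42334$
$H = - \frac{4026}{6031}$ ($H = - \frac{41}{74} - \frac{37}{2 \cdot 163} = \left(-41\right) \frac{1}{74} - \frac{37}{326} = - \frac{41}{74} - \frac{37}{326} = - \frac{4026}{6031} \approx -0.66755$)
$A + H = - \frac{798}{1885} - \frac{4026}{6031} = - \frac{12401748}{11368435}$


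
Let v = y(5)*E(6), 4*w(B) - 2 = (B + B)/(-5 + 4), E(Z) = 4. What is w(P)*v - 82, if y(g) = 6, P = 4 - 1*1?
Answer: -106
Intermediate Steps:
P = 3 (P = 4 - 1 = 3)
w(B) = ½ - B/2 (w(B) = ½ + ((B + B)/(-5 + 4))/4 = ½ + ((2*B)/(-1))/4 = ½ + ((2*B)*(-1))/4 = ½ + (-2*B)/4 = ½ - B/2)
v = 24 (v = 6*4 = 24)
w(P)*v - 82 = (½ - ½*3)*24 - 82 = (½ - 3/2)*24 - 82 = -1*24 - 82 = -24 - 82 = -106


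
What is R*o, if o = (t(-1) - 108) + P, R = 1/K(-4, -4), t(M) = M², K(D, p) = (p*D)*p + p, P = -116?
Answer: 223/68 ≈ 3.2794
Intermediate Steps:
K(D, p) = p + D*p² (K(D, p) = (D*p)*p + p = D*p² + p = p + D*p²)
R = -1/68 (R = 1/(-4*(1 - 4*(-4))) = 1/(-4*(1 + 16)) = 1/(-4*17) = 1/(-68) = -1/68 ≈ -0.014706)
o = -223 (o = ((-1)² - 108) - 116 = (1 - 108) - 116 = -107 - 116 = -223)
R*o = -1/68*(-223) = 223/68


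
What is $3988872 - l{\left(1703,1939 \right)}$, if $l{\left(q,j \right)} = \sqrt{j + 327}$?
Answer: $3988872 - \sqrt{2266} \approx 3.9888 \cdot 10^{6}$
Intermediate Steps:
$l{\left(q,j \right)} = \sqrt{327 + j}$
$3988872 - l{\left(1703,1939 \right)} = 3988872 - \sqrt{327 + 1939} = 3988872 - \sqrt{2266}$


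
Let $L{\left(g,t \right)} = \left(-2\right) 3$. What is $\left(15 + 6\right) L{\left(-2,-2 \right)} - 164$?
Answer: $-290$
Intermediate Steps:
$L{\left(g,t \right)} = -6$
$\left(15 + 6\right) L{\left(-2,-2 \right)} - 164 = \left(15 + 6\right) \left(-6\right) - 164 = 21 \left(-6\right) - 164 = -126 - 164 = -290$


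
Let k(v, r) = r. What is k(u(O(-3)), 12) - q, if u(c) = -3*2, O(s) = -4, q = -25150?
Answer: 25162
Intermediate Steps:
u(c) = -6
k(u(O(-3)), 12) - q = 12 - 1*(-25150) = 12 + 25150 = 25162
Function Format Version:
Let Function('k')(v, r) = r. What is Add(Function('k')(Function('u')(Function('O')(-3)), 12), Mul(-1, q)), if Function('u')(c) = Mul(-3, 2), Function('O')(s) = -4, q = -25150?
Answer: 25162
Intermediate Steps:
Function('u')(c) = -6
Add(Function('k')(Function('u')(Function('O')(-3)), 12), Mul(-1, q)) = Add(12, Mul(-1, -25150)) = Add(12, 25150) = 25162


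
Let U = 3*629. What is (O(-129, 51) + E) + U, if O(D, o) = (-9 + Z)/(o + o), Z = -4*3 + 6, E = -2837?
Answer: -32305/34 ≈ -950.15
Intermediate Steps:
Z = -6 (Z = -12 + 6 = -6)
O(D, o) = -15/(2*o) (O(D, o) = (-9 - 6)/(o + o) = -15*1/(2*o) = -15/(2*o))
U = 1887
(O(-129, 51) + E) + U = (-15/2/51 - 2837) + 1887 = (-15/2*1/51 - 2837) + 1887 = (-5/34 - 2837) + 1887 = -96463/34 + 1887 = -32305/34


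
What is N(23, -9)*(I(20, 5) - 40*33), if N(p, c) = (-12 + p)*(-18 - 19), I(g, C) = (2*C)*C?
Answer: 516890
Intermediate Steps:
I(g, C) = 2*C²
N(p, c) = 444 - 37*p (N(p, c) = (-12 + p)*(-37) = 444 - 37*p)
N(23, -9)*(I(20, 5) - 40*33) = (444 - 37*23)*(2*5² - 40*33) = (444 - 851)*(2*25 - 1320) = -407*(50 - 1320) = -407*(-1270) = 516890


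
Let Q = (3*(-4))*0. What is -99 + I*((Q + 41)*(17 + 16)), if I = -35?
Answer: -47454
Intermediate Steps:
Q = 0 (Q = -12*0 = 0)
-99 + I*((Q + 41)*(17 + 16)) = -99 - 35*(0 + 41)*(17 + 16) = -99 - 1435*33 = -99 - 35*1353 = -99 - 47355 = -47454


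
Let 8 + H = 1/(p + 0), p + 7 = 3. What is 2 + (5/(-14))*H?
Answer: 277/56 ≈ 4.9464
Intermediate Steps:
p = -4 (p = -7 + 3 = -4)
H = -33/4 (H = -8 + 1/(-4 + 0) = -8 + 1/(-4) = -8 - 1/4 = -33/4 ≈ -8.2500)
2 + (5/(-14))*H = 2 + (5/(-14))*(-33/4) = 2 + (5*(-1/14))*(-33/4) = 2 - 5/14*(-33/4) = 2 + 165/56 = 277/56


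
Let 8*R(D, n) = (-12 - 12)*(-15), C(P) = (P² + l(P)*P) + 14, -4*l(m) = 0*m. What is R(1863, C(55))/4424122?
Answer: 45/4424122 ≈ 1.0172e-5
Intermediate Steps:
l(m) = 0 (l(m) = -0*m = -¼*0 = 0)
C(P) = 14 + P² (C(P) = (P² + 0*P) + 14 = (P² + 0) + 14 = P² + 14 = 14 + P²)
R(D, n) = 45 (R(D, n) = ((-12 - 12)*(-15))/8 = (-24*(-15))/8 = (⅛)*360 = 45)
R(1863, C(55))/4424122 = 45/4424122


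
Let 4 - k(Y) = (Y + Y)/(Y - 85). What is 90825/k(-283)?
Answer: 5570600/151 ≈ 36891.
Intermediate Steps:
k(Y) = 4 - 2*Y/(-85 + Y) (k(Y) = 4 - (Y + Y)/(Y - 85) = 4 - 2*Y/(-85 + Y))
90825/k(-283) = 90825/((2*(-170 - 283)/(-85 - 283))) = 90825/((2*(-453)/(-368))) = 90825/((2*(-1/368)*(-453))) = 90825/(453/184) = 90825*(184/453) = 5570600/151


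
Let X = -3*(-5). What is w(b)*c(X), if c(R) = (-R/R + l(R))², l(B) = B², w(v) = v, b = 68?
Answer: 3411968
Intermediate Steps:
X = 15
c(R) = (-1 + R²)² (c(R) = (-R/R + R²)² = (-1*1 + R²)² = (-1 + R²)²)
w(b)*c(X) = 68*(-1 + 15²)² = 68*(-1 + 225)² = 68*224² = 68*50176 = 3411968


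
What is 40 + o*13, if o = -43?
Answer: -519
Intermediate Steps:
40 + o*13 = 40 - 43*13 = 40 - 559 = -519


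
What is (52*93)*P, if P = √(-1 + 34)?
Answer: 4836*√33 ≈ 27781.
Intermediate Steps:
P = √33 ≈ 5.7446
(52*93)*P = (52*93)*√33 = 4836*√33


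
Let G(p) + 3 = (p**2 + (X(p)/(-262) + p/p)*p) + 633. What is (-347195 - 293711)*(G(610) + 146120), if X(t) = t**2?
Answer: 29123563363440/131 ≈ 2.2232e+11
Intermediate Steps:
G(p) = 630 + p**2 + p*(1 - p**2/262) (G(p) = -3 + ((p**2 + (p**2/(-262) + p/p)*p) + 633) = -3 + ((p**2 + (p**2*(-1/262) + 1)*p) + 633) = -3 + ((p**2 + (-p**2/262 + 1)*p) + 633) = -3 + ((p**2 + (1 - p**2/262)*p) + 633) = -3 + ((p**2 + p*(1 - p**2/262)) + 633) = -3 + (633 + p**2 + p*(1 - p**2/262)) = 630 + p**2 + p*(1 - p**2/262))
(-347195 - 293711)*(G(610) + 146120) = (-347195 - 293711)*((630 + 610 + 610**2 - 1/262*610**3) + 146120) = -640906*((630 + 610 + 372100 - 1/262*226981000) + 146120) = -640906*((630 + 610 + 372100 - 113490500/131) + 146120) = -640906*(-64582960/131 + 146120) = -640906*(-45441240/131) = 29123563363440/131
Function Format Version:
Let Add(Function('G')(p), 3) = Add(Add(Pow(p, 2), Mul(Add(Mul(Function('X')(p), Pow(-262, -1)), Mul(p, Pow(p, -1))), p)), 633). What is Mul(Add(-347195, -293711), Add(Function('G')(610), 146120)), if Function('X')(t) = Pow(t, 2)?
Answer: Rational(29123563363440, 131) ≈ 2.2232e+11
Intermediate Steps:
Function('G')(p) = Add(630, Pow(p, 2), Mul(p, Add(1, Mul(Rational(-1, 262), Pow(p, 2))))) (Function('G')(p) = Add(-3, Add(Add(Pow(p, 2), Mul(Add(Mul(Pow(p, 2), Pow(-262, -1)), Mul(p, Pow(p, -1))), p)), 633)) = Add(-3, Add(Add(Pow(p, 2), Mul(Add(Mul(Pow(p, 2), Rational(-1, 262)), 1), p)), 633)) = Add(-3, Add(Add(Pow(p, 2), Mul(Add(Mul(Rational(-1, 262), Pow(p, 2)), 1), p)), 633)) = Add(-3, Add(Add(Pow(p, 2), Mul(Add(1, Mul(Rational(-1, 262), Pow(p, 2))), p)), 633)) = Add(-3, Add(Add(Pow(p, 2), Mul(p, Add(1, Mul(Rational(-1, 262), Pow(p, 2))))), 633)) = Add(-3, Add(633, Pow(p, 2), Mul(p, Add(1, Mul(Rational(-1, 262), Pow(p, 2)))))) = Add(630, Pow(p, 2), Mul(p, Add(1, Mul(Rational(-1, 262), Pow(p, 2))))))
Mul(Add(-347195, -293711), Add(Function('G')(610), 146120)) = Mul(Add(-347195, -293711), Add(Add(630, 610, Pow(610, 2), Mul(Rational(-1, 262), Pow(610, 3))), 146120)) = Mul(-640906, Add(Add(630, 610, 372100, Mul(Rational(-1, 262), 226981000)), 146120)) = Mul(-640906, Add(Add(630, 610, 372100, Rational(-113490500, 131)), 146120)) = Mul(-640906, Add(Rational(-64582960, 131), 146120)) = Mul(-640906, Rational(-45441240, 131)) = Rational(29123563363440, 131)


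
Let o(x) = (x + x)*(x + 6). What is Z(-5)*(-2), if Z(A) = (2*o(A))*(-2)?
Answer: -80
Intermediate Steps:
o(x) = 2*x*(6 + x) (o(x) = (2*x)*(6 + x) = 2*x*(6 + x))
Z(A) = -8*A*(6 + A) (Z(A) = (2*(2*A*(6 + A)))*(-2) = (4*A*(6 + A))*(-2) = -8*A*(6 + A))
Z(-5)*(-2) = -8*(-5)*(6 - 5)*(-2) = -8*(-5)*1*(-2) = 40*(-2) = -80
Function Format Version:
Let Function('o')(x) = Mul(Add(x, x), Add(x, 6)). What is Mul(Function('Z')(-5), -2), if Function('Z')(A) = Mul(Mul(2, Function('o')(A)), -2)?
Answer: -80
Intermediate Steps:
Function('o')(x) = Mul(2, x, Add(6, x)) (Function('o')(x) = Mul(Mul(2, x), Add(6, x)) = Mul(2, x, Add(6, x)))
Function('Z')(A) = Mul(-8, A, Add(6, A)) (Function('Z')(A) = Mul(Mul(2, Mul(2, A, Add(6, A))), -2) = Mul(Mul(4, A, Add(6, A)), -2) = Mul(-8, A, Add(6, A)))
Mul(Function('Z')(-5), -2) = Mul(Mul(-8, -5, Add(6, -5)), -2) = Mul(Mul(-8, -5, 1), -2) = Mul(40, -2) = -80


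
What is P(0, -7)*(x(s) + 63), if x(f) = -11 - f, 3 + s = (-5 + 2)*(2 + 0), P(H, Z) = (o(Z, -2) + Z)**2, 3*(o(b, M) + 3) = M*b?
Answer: 15616/9 ≈ 1735.1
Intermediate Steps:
o(b, M) = -3 + M*b/3 (o(b, M) = -3 + (M*b)/3 = -3 + M*b/3)
P(H, Z) = (-3 + Z/3)**2 (P(H, Z) = ((-3 + (1/3)*(-2)*Z) + Z)**2 = ((-3 - 2*Z/3) + Z)**2 = (-3 + Z/3)**2)
s = -9 (s = -3 + (-5 + 2)*(2 + 0) = -3 - 3*2 = -3 - 6 = -9)
P(0, -7)*(x(s) + 63) = ((-9 - 7)**2/9)*((-11 - 1*(-9)) + 63) = ((1/9)*(-16)**2)*((-11 + 9) + 63) = ((1/9)*256)*(-2 + 63) = (256/9)*61 = 15616/9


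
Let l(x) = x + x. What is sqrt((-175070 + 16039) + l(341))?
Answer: I*sqrt(158349) ≈ 397.93*I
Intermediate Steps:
l(x) = 2*x
sqrt((-175070 + 16039) + l(341)) = sqrt((-175070 + 16039) + 2*341) = sqrt(-159031 + 682) = sqrt(-158349) = I*sqrt(158349)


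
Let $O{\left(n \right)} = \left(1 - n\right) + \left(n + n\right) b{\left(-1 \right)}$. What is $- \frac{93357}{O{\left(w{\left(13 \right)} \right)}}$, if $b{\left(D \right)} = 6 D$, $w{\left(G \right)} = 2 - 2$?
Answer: $-93357$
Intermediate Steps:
$w{\left(G \right)} = 0$ ($w{\left(G \right)} = 2 - 2 = 0$)
$O{\left(n \right)} = 1 - 13 n$ ($O{\left(n \right)} = \left(1 - n\right) + \left(n + n\right) 6 \left(-1\right) = \left(1 - n\right) + 2 n \left(-6\right) = \left(1 - n\right) - 12 n = 1 - 13 n$)
$- \frac{93357}{O{\left(w{\left(13 \right)} \right)}} = - \frac{93357}{1 - 0} = - \frac{93357}{1 + 0} = - \frac{93357}{1} = \left(-93357\right) 1 = -93357$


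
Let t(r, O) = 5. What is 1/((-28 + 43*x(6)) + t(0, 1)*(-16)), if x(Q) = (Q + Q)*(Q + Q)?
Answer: 1/6084 ≈ 0.00016437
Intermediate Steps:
x(Q) = 4*Q² (x(Q) = (2*Q)*(2*Q) = 4*Q²)
1/((-28 + 43*x(6)) + t(0, 1)*(-16)) = 1/((-28 + 43*(4*6²)) + 5*(-16)) = 1/((-28 + 43*(4*36)) - 80) = 1/((-28 + 43*144) - 80) = 1/((-28 + 6192) - 80) = 1/(6164 - 80) = 1/6084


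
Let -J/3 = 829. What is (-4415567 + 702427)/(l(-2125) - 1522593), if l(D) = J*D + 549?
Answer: -218420/221343 ≈ -0.98679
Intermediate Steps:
J = -2487 (J = -3*829 = -2487)
l(D) = 549 - 2487*D (l(D) = -2487*D + 549 = 549 - 2487*D)
(-4415567 + 702427)/(l(-2125) - 1522593) = (-4415567 + 702427)/((549 - 2487*(-2125)) - 1522593) = -3713140/((549 + 5284875) - 1522593) = -3713140/(5285424 - 1522593) = -3713140/3762831 = -3713140*1/3762831 = -218420/221343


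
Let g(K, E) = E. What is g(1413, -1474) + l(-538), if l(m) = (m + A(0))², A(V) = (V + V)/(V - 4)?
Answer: 287970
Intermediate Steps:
A(V) = 2*V/(-4 + V) (A(V) = (2*V)/(-4 + V) = 2*V/(-4 + V))
l(m) = m² (l(m) = (m + 2*0/(-4 + 0))² = (m + 2*0/(-4))² = (m + 2*0*(-¼))² = (m + 0)² = m²)
g(1413, -1474) + l(-538) = -1474 + (-538)² = -1474 + 289444 = 287970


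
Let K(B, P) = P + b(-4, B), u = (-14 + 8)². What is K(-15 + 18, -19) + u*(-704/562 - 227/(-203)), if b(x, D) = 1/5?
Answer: -6742462/285215 ≈ -23.640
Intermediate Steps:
u = 36 (u = (-6)² = 36)
b(x, D) = ⅕ (b(x, D) = 1*(⅕) = ⅕)
K(B, P) = ⅕ + P (K(B, P) = P + ⅕ = ⅕ + P)
K(-15 + 18, -19) + u*(-704/562 - 227/(-203)) = (⅕ - 19) + 36*(-704/562 - 227/(-203)) = -94/5 + 36*(-704*1/562 - 227*(-1/203)) = -94/5 + 36*(-352/281 + 227/203) = -94/5 + 36*(-7669/57043) = -94/5 - 276084/57043 = -6742462/285215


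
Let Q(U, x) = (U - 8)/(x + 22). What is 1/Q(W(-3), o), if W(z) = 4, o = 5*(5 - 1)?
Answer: -21/2 ≈ -10.500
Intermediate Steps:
o = 20 (o = 5*4 = 20)
Q(U, x) = (-8 + U)/(22 + x)
1/Q(W(-3), o) = 1/((-8 + 4)/(22 + 20)) = 1/(-4/42) = 1/((1/42)*(-4)) = 1/(-2/21) = -21/2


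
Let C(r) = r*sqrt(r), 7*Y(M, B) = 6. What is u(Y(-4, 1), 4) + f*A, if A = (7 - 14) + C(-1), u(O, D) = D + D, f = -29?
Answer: 211 + 29*I ≈ 211.0 + 29.0*I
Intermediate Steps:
Y(M, B) = 6/7 (Y(M, B) = (1/7)*6 = 6/7)
u(O, D) = 2*D
C(r) = r**(3/2)
A = -7 - I (A = (7 - 14) + (-1)**(3/2) = -7 - I ≈ -7.0 - 1.0*I)
u(Y(-4, 1), 4) + f*A = 2*4 - 29*(-7 - I) = 8 + (203 + 29*I) = 211 + 29*I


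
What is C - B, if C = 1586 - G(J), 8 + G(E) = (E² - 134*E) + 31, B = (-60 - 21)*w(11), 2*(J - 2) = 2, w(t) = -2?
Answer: 1794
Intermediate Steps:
J = 3 (J = 2 + (½)*2 = 2 + 1 = 3)
B = 162 (B = (-60 - 21)*(-2) = -81*(-2) = 162)
G(E) = 23 + E² - 134*E (G(E) = -8 + ((E² - 134*E) + 31) = -8 + (31 + E² - 134*E) = 23 + E² - 134*E)
C = 1956 (C = 1586 - (23 + 3² - 134*3) = 1586 - (23 + 9 - 402) = 1586 - 1*(-370) = 1586 + 370 = 1956)
C - B = 1956 - 1*162 = 1956 - 162 = 1794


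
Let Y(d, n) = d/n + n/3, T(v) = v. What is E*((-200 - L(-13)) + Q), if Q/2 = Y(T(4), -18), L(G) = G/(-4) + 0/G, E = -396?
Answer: 85415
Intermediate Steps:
L(G) = -G/4 (L(G) = G*(-1/4) + 0 = -G/4 + 0 = -G/4)
Y(d, n) = n/3 + d/n (Y(d, n) = d/n + n*(1/3) = d/n + n/3 = n/3 + d/n)
Q = -112/9 (Q = 2*((1/3)*(-18) + 4/(-18)) = 2*(-6 + 4*(-1/18)) = 2*(-6 - 2/9) = 2*(-56/9) = -112/9 ≈ -12.444)
E*((-200 - L(-13)) + Q) = -396*((-200 - (-1)*(-13)/4) - 112/9) = -396*((-200 - 1*13/4) - 112/9) = -396*((-200 - 13/4) - 112/9) = -396*(-813/4 - 112/9) = -396*(-7765/36) = 85415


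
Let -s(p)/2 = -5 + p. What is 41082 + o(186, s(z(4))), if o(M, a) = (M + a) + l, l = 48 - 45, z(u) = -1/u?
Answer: 82563/2 ≈ 41282.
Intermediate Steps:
s(p) = 10 - 2*p (s(p) = -2*(-5 + p) = 10 - 2*p)
l = 3
o(M, a) = 3 + M + a (o(M, a) = (M + a) + 3 = 3 + M + a)
41082 + o(186, s(z(4))) = 41082 + (3 + 186 + (10 - (-2)/4)) = 41082 + (3 + 186 + (10 - 2*(-¼))) = 41082 + (3 + 186 + (10 + ½)) = 41082 + (3 + 186 + 21/2) = 41082 + 399/2 = 82563/2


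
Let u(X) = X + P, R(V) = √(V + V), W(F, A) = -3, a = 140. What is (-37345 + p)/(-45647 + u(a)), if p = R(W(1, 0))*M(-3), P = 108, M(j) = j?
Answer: 37345/45399 + I*√6/15133 ≈ 0.8226 + 0.00016186*I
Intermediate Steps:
R(V) = √2*√V (R(V) = √(2*V) = √2*√V)
u(X) = 108 + X (u(X) = X + 108 = 108 + X)
p = -3*I*√6 (p = (√2*√(-3))*(-3) = (√2*(I*√3))*(-3) = (I*√6)*(-3) = -3*I*√6 ≈ -7.3485*I)
(-37345 + p)/(-45647 + u(a)) = (-37345 - 3*I*√6)/(-45647 + (108 + 140)) = (-37345 - 3*I*√6)/(-45647 + 248) = (-37345 - 3*I*√6)/(-45399) = (-37345 - 3*I*√6)*(-1/45399) = 37345/45399 + I*√6/15133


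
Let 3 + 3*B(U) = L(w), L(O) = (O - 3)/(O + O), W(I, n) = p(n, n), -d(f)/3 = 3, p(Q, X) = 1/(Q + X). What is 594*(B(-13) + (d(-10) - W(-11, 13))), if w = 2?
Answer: -156321/26 ≈ -6012.3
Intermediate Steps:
d(f) = -9 (d(f) = -3*3 = -9)
W(I, n) = 1/(2*n) (W(I, n) = 1/(n + n) = 1/(2*n))
L(O) = (-3 + O)/(2*O) (L(O) = (-3 + O)/((2*O)) = (-3 + O)*(1/(2*O)) = (-3 + O)/(2*O))
B(U) = -13/12 (B(U) = -1 + ((½)*(-3 + 2)/2)/3 = -1 + ((½)*(½)*(-1))/3 = -1 + (⅓)*(-¼) = -1 - 1/12 = -13/12)
594*(B(-13) + (d(-10) - W(-11, 13))) = 594*(-13/12 + (-9 - 1/(2*13))) = 594*(-13/12 + (-9 - 1*1/26)) = 594*(-13/12 + (-9 - 1/26)) = 594*(-13/12 - 235/26) = 594*(-1579/156) = -156321/26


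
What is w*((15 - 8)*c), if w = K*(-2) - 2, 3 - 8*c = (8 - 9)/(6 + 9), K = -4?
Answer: 161/10 ≈ 16.100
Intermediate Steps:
c = 23/60 (c = 3/8 - (8 - 9)/(8*(6 + 9)) = 3/8 - (-1)/(8*15) = 3/8 - 1/8*(-1/15) = 3/8 + 1/120 = 23/60 ≈ 0.38333)
w = 6 (w = -4*(-2) - 2 = 8 - 2 = 6)
w*((15 - 8)*c) = 6*((15 - 8)*(23/60)) = 6*(7*(23/60)) = 6*(161/60) = 161/10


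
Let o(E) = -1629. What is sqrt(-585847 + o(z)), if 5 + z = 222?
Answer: 2*I*sqrt(146869) ≈ 766.47*I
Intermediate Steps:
z = 217 (z = -5 + 222 = 217)
sqrt(-585847 + o(z)) = sqrt(-585847 - 1629) = sqrt(-587476) = 2*I*sqrt(146869)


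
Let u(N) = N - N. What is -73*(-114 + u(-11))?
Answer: 8322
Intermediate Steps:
u(N) = 0
-73*(-114 + u(-11)) = -73*(-114 + 0) = -73*(-114) = 8322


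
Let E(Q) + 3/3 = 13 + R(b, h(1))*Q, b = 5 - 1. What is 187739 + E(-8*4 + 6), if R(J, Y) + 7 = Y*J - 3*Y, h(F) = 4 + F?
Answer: 187803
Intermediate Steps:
b = 4
R(J, Y) = -7 - 3*Y + J*Y (R(J, Y) = -7 + (Y*J - 3*Y) = -7 + (J*Y - 3*Y) = -7 + (-3*Y + J*Y) = -7 - 3*Y + J*Y)
E(Q) = 12 - 2*Q (E(Q) = -1 + (13 + (-7 - 3*(4 + 1) + 4*(4 + 1))*Q) = -1 + (13 + (-7 - 3*5 + 4*5)*Q) = -1 + (13 + (-7 - 15 + 20)*Q) = -1 + (13 - 2*Q) = 12 - 2*Q)
187739 + E(-8*4 + 6) = 187739 + (12 - 2*(-8*4 + 6)) = 187739 + (12 - 2*(-32 + 6)) = 187739 + (12 - 2*(-26)) = 187739 + (12 + 52) = 187739 + 64 = 187803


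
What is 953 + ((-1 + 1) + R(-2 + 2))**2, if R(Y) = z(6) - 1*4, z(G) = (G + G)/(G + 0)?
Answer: 957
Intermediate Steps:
z(G) = 2 (z(G) = (2*G)/G = 2)
R(Y) = -2 (R(Y) = 2 - 1*4 = 2 - 4 = -2)
953 + ((-1 + 1) + R(-2 + 2))**2 = 953 + ((-1 + 1) - 2)**2 = 953 + (0 - 2)**2 = 953 + (-2)**2 = 953 + 4 = 957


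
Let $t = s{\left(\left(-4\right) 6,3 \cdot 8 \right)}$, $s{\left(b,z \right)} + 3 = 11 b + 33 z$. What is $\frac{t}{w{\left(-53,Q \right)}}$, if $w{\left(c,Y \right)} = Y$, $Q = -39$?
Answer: $- \frac{175}{13} \approx -13.462$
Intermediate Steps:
$s{\left(b,z \right)} = -3 + 11 b + 33 z$ ($s{\left(b,z \right)} = -3 + \left(11 b + 33 z\right) = -3 + 11 b + 33 z$)
$t = 525$ ($t = -3 + 11 \left(\left(-4\right) 6\right) + 33 \cdot 3 \cdot 8 = -3 + 11 \left(-24\right) + 33 \cdot 24 = -3 - 264 + 792 = 525$)
$\frac{t}{w{\left(-53,Q \right)}} = \frac{525}{-39} = 525 \left(- \frac{1}{39}\right) = - \frac{175}{13}$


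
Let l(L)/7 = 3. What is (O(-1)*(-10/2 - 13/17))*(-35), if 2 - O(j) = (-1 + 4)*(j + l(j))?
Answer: -198940/17 ≈ -11702.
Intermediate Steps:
l(L) = 21 (l(L) = 7*3 = 21)
O(j) = -61 - 3*j (O(j) = 2 - (-1 + 4)*(j + 21) = 2 - 3*(21 + j) = 2 - (63 + 3*j) = 2 + (-63 - 3*j) = -61 - 3*j)
(O(-1)*(-10/2 - 13/17))*(-35) = ((-61 - 3*(-1))*(-10/2 - 13/17))*(-35) = ((-61 + 3)*(-10*1/2 - 13*1/17))*(-35) = -58*(-5 - 13/17)*(-35) = -58*(-98/17)*(-35) = (5684/17)*(-35) = -198940/17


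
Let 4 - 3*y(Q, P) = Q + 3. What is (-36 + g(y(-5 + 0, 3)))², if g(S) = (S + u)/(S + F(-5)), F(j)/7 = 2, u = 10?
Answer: 19881/16 ≈ 1242.6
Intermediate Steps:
y(Q, P) = ⅓ - Q/3 (y(Q, P) = 4/3 - (Q + 3)/3 = 4/3 - (3 + Q)/3 = 4/3 + (-1 - Q/3) = ⅓ - Q/3)
F(j) = 14 (F(j) = 7*2 = 14)
g(S) = (10 + S)/(14 + S) (g(S) = (S + 10)/(S + 14) = (10 + S)/(14 + S))
(-36 + g(y(-5 + 0, 3)))² = (-36 + (10 + (⅓ - (-5 + 0)/3))/(14 + (⅓ - (-5 + 0)/3)))² = (-36 + (10 + (⅓ - ⅓*(-5)))/(14 + (⅓ - ⅓*(-5))))² = (-36 + (10 + (⅓ + 5/3))/(14 + (⅓ + 5/3)))² = (-36 + (10 + 2)/(14 + 2))² = (-36 + 12/16)² = (-36 + (1/16)*12)² = (-36 + ¾)² = (-141/4)² = 19881/16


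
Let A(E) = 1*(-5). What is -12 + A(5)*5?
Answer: -37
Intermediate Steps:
A(E) = -5
-12 + A(5)*5 = -12 - 5*5 = -12 - 25 = -37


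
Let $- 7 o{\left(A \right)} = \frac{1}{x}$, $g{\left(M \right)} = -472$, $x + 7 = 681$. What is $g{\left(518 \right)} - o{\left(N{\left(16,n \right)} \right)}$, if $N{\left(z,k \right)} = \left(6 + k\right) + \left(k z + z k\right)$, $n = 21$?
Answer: $- \frac{2226895}{4718} \approx -472.0$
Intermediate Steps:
$x = 674$ ($x = -7 + 681 = 674$)
$N{\left(z,k \right)} = 6 + k + 2 k z$ ($N{\left(z,k \right)} = \left(6 + k\right) + \left(k z + k z\right) = \left(6 + k\right) + 2 k z = 6 + k + 2 k z$)
$o{\left(A \right)} = - \frac{1}{4718}$ ($o{\left(A \right)} = - \frac{1}{7 \cdot 674} = \left(- \frac{1}{7}\right) \frac{1}{674} = - \frac{1}{4718}$)
$g{\left(518 \right)} - o{\left(N{\left(16,n \right)} \right)} = -472 - - \frac{1}{4718} = -472 + \frac{1}{4718} = - \frac{2226895}{4718}$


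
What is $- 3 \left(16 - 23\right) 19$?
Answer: $399$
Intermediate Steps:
$- 3 \left(16 - 23\right) 19 = \left(-3\right) \left(-7\right) 19 = 21 \cdot 19 = 399$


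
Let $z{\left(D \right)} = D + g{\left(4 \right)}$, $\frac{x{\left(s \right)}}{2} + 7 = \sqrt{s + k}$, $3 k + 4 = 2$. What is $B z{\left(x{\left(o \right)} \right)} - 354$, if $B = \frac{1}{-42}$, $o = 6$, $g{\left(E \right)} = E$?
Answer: $- \frac{7429}{21} - \frac{4 \sqrt{3}}{63} \approx -353.87$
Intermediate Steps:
$k = - \frac{2}{3}$ ($k = - \frac{4}{3} + \frac{1}{3} \cdot 2 = - \frac{4}{3} + \frac{2}{3} = - \frac{2}{3} \approx -0.66667$)
$x{\left(s \right)} = -14 + 2 \sqrt{- \frac{2}{3} + s}$ ($x{\left(s \right)} = -14 + 2 \sqrt{s - \frac{2}{3}} = -14 + 2 \sqrt{- \frac{2}{3} + s}$)
$z{\left(D \right)} = 4 + D$ ($z{\left(D \right)} = D + 4 = 4 + D$)
$B = - \frac{1}{42} \approx -0.02381$
$B z{\left(x{\left(o \right)} \right)} - 354 = - \frac{4 - \left(14 - \frac{2 \sqrt{-6 + 9 \cdot 6}}{3}\right)}{42} - 354 = - \frac{4 - \left(14 - \frac{2 \sqrt{-6 + 54}}{3}\right)}{42} - 354 = - \frac{4 - \left(14 - \frac{2 \sqrt{48}}{3}\right)}{42} - 354 = - \frac{4 - \left(14 - \frac{2 \cdot 4 \sqrt{3}}{3}\right)}{42} - 354 = - \frac{4 - \left(14 - \frac{8 \sqrt{3}}{3}\right)}{42} - 354 = - \frac{-10 + \frac{8 \sqrt{3}}{3}}{42} - 354 = \left(\frac{5}{21} - \frac{4 \sqrt{3}}{63}\right) - 354 = - \frac{7429}{21} - \frac{4 \sqrt{3}}{63}$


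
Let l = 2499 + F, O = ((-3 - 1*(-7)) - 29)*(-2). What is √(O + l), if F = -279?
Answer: √2270 ≈ 47.645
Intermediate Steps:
O = 50 (O = ((-3 + 7) - 29)*(-2) = (4 - 29)*(-2) = -25*(-2) = 50)
l = 2220 (l = 2499 - 279 = 2220)
√(O + l) = √(50 + 2220) = √2270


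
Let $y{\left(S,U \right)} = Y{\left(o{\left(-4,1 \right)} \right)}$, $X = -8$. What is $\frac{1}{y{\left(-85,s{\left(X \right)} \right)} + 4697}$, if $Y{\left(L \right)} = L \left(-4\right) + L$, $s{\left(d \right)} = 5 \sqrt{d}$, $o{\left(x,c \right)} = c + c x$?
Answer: $\frac{1}{4706} \approx 0.00021249$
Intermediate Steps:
$Y{\left(L \right)} = - 3 L$ ($Y{\left(L \right)} = - 4 L + L = - 3 L$)
$y{\left(S,U \right)} = 9$ ($y{\left(S,U \right)} = - 3 \cdot 1 \left(1 - 4\right) = - 3 \cdot 1 \left(-3\right) = \left(-3\right) \left(-3\right) = 9$)
$\frac{1}{y{\left(-85,s{\left(X \right)} \right)} + 4697} = \frac{1}{9 + 4697} = \frac{1}{4706}$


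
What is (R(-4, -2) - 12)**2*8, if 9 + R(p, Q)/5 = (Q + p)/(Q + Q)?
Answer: 19602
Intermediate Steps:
R(p, Q) = -45 + 5*(Q + p)/(2*Q) (R(p, Q) = -45 + 5*((Q + p)/(Q + Q)) = -45 + 5*((Q + p)/((2*Q))) = -45 + 5*((Q + p)*(1/(2*Q))) = -45 + 5*((Q + p)/(2*Q)) = -45 + 5*(Q + p)/(2*Q))
(R(-4, -2) - 12)**2*8 = ((5/2)*(-4 - 17*(-2))/(-2) - 12)**2*8 = ((5/2)*(-1/2)*(-4 + 34) - 12)**2*8 = ((5/2)*(-1/2)*30 - 12)**2*8 = (-75/2 - 12)**2*8 = (-99/2)**2*8 = (9801/4)*8 = 19602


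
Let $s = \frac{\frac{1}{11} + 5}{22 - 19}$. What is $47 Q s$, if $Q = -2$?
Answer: $- \frac{5264}{33} \approx -159.52$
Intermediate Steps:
$s = \frac{56}{33}$ ($s = \frac{\frac{1}{11} + 5}{3} = \frac{56}{11} \cdot \frac{1}{3} = \frac{56}{33} \approx 1.697$)
$47 Q s = 47 \left(-2\right) \frac{56}{33} = \left(-94\right) \frac{56}{33} = - \frac{5264}{33}$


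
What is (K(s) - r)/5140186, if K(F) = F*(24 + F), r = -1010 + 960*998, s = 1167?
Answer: 432827/5140186 ≈ 0.084205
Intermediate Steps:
r = 957070 (r = -1010 + 958080 = 957070)
(K(s) - r)/5140186 = (1167*(24 + 1167) - 1*957070)/5140186 = (1167*1191 - 957070)*(1/5140186) = (1389897 - 957070)*(1/5140186) = 432827*(1/5140186) = 432827/5140186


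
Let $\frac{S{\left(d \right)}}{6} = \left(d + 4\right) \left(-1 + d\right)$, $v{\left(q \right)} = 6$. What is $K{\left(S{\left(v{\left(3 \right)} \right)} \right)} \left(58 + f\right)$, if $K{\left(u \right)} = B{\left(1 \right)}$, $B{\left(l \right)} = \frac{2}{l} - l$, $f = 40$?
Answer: $98$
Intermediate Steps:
$S{\left(d \right)} = 6 \left(-1 + d\right) \left(4 + d\right)$ ($S{\left(d \right)} = 6 \left(d + 4\right) \left(-1 + d\right) = 6 \left(4 + d\right) \left(-1 + d\right) = 6 \left(-1 + d\right) \left(4 + d\right)$)
$B{\left(l \right)} = - l + \frac{2}{l}$
$K{\left(u \right)} = 1$ ($K{\left(u \right)} = \left(-1\right) 1 + \frac{2}{1} = -1 + 2 \cdot 1 = -1 + 2 = 1$)
$K{\left(S{\left(v{\left(3 \right)} \right)} \right)} \left(58 + f\right) = 1 \left(58 + 40\right) = 1 \cdot 98 = 98$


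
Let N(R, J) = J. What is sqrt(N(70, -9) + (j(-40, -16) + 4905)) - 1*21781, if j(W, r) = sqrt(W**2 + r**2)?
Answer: -21781 + 2*sqrt(1224 + 2*sqrt(29)) ≈ -21711.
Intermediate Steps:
sqrt(N(70, -9) + (j(-40, -16) + 4905)) - 1*21781 = sqrt(-9 + (sqrt((-40)**2 + (-16)**2) + 4905)) - 1*21781 = sqrt(-9 + (sqrt(1600 + 256) + 4905)) - 21781 = sqrt(-9 + (sqrt(1856) + 4905)) - 21781 = sqrt(-9 + (8*sqrt(29) + 4905)) - 21781 = sqrt(-9 + (4905 + 8*sqrt(29))) - 21781 = sqrt(4896 + 8*sqrt(29)) - 21781 = -21781 + sqrt(4896 + 8*sqrt(29))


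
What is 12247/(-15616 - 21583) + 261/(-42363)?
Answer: -58725400/175095693 ≈ -0.33539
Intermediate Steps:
12247/(-15616 - 21583) + 261/(-42363) = 12247/(-37199) + 261*(-1/42363) = 12247*(-1/37199) - 29/4707 = -12247/37199 - 29/4707 = -58725400/175095693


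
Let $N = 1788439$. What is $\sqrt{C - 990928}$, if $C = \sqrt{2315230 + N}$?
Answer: $\sqrt{-990928 + \sqrt{4103669}} \approx 994.44 i$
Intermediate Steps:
$C = \sqrt{4103669}$ ($C = \sqrt{2315230 + 1788439} = \sqrt{4103669} \approx 2025.8$)
$\sqrt{C - 990928} = \sqrt{\sqrt{4103669} - 990928} = \sqrt{-990928 + \sqrt{4103669}}$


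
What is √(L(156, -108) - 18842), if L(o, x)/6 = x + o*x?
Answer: I*√120578 ≈ 347.24*I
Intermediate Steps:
L(o, x) = 6*x + 6*o*x (L(o, x) = 6*(x + o*x) = 6*x + 6*o*x)
√(L(156, -108) - 18842) = √(6*(-108)*(1 + 156) - 18842) = √(6*(-108)*157 - 18842) = √(-101736 - 18842) = √(-120578) = I*√120578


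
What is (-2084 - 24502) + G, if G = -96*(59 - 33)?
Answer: -29082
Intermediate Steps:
G = -2496 (G = -96*26 = -2496)
(-2084 - 24502) + G = (-2084 - 24502) - 2496 = -26586 - 2496 = -29082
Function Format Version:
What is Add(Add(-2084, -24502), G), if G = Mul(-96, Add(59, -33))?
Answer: -29082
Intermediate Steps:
G = -2496 (G = Mul(-96, 26) = -2496)
Add(Add(-2084, -24502), G) = Add(Add(-2084, -24502), -2496) = Add(-26586, -2496) = -29082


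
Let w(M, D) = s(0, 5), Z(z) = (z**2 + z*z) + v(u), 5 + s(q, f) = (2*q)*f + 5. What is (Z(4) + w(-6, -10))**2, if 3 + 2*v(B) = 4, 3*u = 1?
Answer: 4225/4 ≈ 1056.3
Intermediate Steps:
s(q, f) = 2*f*q (s(q, f) = -5 + ((2*q)*f + 5) = -5 + (2*f*q + 5) = -5 + (5 + 2*f*q) = 2*f*q)
u = 1/3 (u = (1/3)*1 = 1/3 ≈ 0.33333)
v(B) = 1/2 (v(B) = -3/2 + (1/2)*4 = -3/2 + 2 = 1/2)
Z(z) = 1/2 + 2*z**2 (Z(z) = (z**2 + z*z) + 1/2 = (z**2 + z**2) + 1/2 = 2*z**2 + 1/2 = 1/2 + 2*z**2)
w(M, D) = 0 (w(M, D) = 2*5*0 = 0)
(Z(4) + w(-6, -10))**2 = ((1/2 + 2*4**2) + 0)**2 = ((1/2 + 2*16) + 0)**2 = ((1/2 + 32) + 0)**2 = (65/2 + 0)**2 = (65/2)**2 = 4225/4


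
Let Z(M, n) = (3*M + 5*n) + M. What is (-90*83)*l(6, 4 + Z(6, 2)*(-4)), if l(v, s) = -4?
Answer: 29880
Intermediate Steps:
Z(M, n) = 4*M + 5*n
(-90*83)*l(6, 4 + Z(6, 2)*(-4)) = -90*83*(-4) = -7470*(-4) = 29880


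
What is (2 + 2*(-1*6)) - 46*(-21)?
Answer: 956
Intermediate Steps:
(2 + 2*(-1*6)) - 46*(-21) = (2 + 2*(-6)) + 966 = (2 - 12) + 966 = -10 + 966 = 956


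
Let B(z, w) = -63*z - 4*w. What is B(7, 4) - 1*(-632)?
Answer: 175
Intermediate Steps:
B(7, 4) - 1*(-632) = (-63*7 - 4*4) - 1*(-632) = (-441 - 16) + 632 = -457 + 632 = 175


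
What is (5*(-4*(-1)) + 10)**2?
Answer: 900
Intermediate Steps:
(5*(-4*(-1)) + 10)**2 = (5*4 + 10)**2 = (20 + 10)**2 = 30**2 = 900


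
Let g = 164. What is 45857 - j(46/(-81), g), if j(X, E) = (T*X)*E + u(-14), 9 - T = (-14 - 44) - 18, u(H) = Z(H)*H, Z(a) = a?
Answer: 4339781/81 ≈ 53578.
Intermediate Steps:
u(H) = H² (u(H) = H*H = H²)
T = 85 (T = 9 - ((-14 - 44) - 18) = 9 - (-58 - 18) = 9 - 1*(-76) = 9 + 76 = 85)
j(X, E) = 196 + 85*E*X (j(X, E) = (85*X)*E + (-14)² = 85*E*X + 196 = 196 + 85*E*X)
45857 - j(46/(-81), g) = 45857 - (196 + 85*164*(46/(-81))) = 45857 - (196 + 85*164*(46*(-1/81))) = 45857 - (196 + 85*164*(-46/81)) = 45857 - (196 - 641240/81) = 45857 - 1*(-625364/81) = 45857 + 625364/81 = 4339781/81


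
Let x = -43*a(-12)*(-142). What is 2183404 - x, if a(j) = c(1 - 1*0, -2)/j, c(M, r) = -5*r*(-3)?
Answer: 2168139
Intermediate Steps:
c(M, r) = 15*r
a(j) = -30/j (a(j) = (15*(-2))/j = -30/j)
x = 15265 (x = -(-1290)/(-12)*(-142) = -(-1290)*(-1)/12*(-142) = -43*5/2*(-142) = -215/2*(-142) = 15265)
2183404 - x = 2183404 - 1*15265 = 2183404 - 15265 = 2168139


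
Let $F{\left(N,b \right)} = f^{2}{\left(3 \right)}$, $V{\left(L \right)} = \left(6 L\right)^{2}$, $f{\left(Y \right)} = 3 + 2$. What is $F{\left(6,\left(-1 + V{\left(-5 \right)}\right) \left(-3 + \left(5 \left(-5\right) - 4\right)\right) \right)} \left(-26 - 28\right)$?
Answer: $-1350$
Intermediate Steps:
$f{\left(Y \right)} = 5$
$V{\left(L \right)} = 36 L^{2}$
$F{\left(N,b \right)} = 25$ ($F{\left(N,b \right)} = 5^{2} = 25$)
$F{\left(6,\left(-1 + V{\left(-5 \right)}\right) \left(-3 + \left(5 \left(-5\right) - 4\right)\right) \right)} \left(-26 - 28\right) = 25 \left(-26 - 28\right) = 25 \left(-54\right) = -1350$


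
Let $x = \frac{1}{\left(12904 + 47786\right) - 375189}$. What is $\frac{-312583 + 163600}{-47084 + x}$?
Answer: $\frac{46855004517}{14807870917} \approx 3.1642$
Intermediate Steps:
$x = - \frac{1}{314499}$ ($x = \frac{1}{60690 - 375189} = \frac{1}{-314499} = - \frac{1}{314499} \approx -3.1797 \cdot 10^{-6}$)
$\frac{-312583 + 163600}{-47084 + x} = \frac{-312583 + 163600}{-47084 - \frac{1}{314499}} = - \frac{148983}{- \frac{14807870917}{314499}} = \left(-148983\right) \left(- \frac{314499}{14807870917}\right) = \frac{46855004517}{14807870917}$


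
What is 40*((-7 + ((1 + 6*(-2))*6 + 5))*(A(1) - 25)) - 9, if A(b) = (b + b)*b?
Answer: 62551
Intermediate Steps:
A(b) = 2*b² (A(b) = (2*b)*b = 2*b²)
40*((-7 + ((1 + 6*(-2))*6 + 5))*(A(1) - 25)) - 9 = 40*((-7 + ((1 + 6*(-2))*6 + 5))*(2*1² - 25)) - 9 = 40*((-7 + ((1 - 12)*6 + 5))*(2*1 - 25)) - 9 = 40*((-7 + (-11*6 + 5))*(2 - 25)) - 9 = 40*((-7 + (-66 + 5))*(-23)) - 9 = 40*((-7 - 61)*(-23)) - 9 = 40*(-68*(-23)) - 9 = 40*1564 - 9 = 62560 - 9 = 62551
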